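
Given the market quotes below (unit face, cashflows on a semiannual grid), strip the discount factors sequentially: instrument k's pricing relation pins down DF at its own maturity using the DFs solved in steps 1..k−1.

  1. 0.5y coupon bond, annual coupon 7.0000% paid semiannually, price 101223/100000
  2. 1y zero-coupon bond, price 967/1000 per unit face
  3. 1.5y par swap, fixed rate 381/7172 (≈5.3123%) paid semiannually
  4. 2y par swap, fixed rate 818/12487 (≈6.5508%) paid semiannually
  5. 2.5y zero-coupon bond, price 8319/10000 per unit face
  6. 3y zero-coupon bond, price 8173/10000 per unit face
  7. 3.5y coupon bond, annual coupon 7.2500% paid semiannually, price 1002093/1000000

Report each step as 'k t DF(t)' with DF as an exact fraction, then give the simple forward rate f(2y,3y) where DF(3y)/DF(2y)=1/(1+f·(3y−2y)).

step 1 [0.5y] bond c/2=7/200: DF=(101223/100000 − 7/200·(0))/(1+7/200) = 489/500 ≈ 0.978000
step 2 [1y] zero: DF = P = 967/1000 ≈ 0.967000
step 3 [1.5y] swap r/2=381/14344: DF=(1 − 381/14344·(0.978000+0.967000))/(1+381/14344) = 4619/5000 ≈ 0.923800
step 4 [2y] swap r/2=409/12487: DF=(1 − 409/12487·(0.978000+0.967000+0.923800))/(1+409/12487) = 8773/10000 ≈ 0.877300
step 5 [2.5y] zero: DF = P = 8319/10000 ≈ 0.831900
step 6 [3y] zero: DF = P = 8173/10000 ≈ 0.817300
step 7 [3.5y] bond c/2=29/800: DF=(1002093/1000000 − 29/800·(0.978000+0.967000+0.923800+0.877300+0.831900+0.817300))/(1+29/800) = 7783/10000 ≈ 0.778300

1 1/2 489/500
2 1 967/1000
3 3/2 4619/5000
4 2 8773/10000
5 5/2 8319/10000
6 3 8173/10000
7 7/2 7783/10000
f(2y,3y) = ((8773/10000)/(8173/10000) − 1)/(1) = 600/8173 ≈ 7.3412%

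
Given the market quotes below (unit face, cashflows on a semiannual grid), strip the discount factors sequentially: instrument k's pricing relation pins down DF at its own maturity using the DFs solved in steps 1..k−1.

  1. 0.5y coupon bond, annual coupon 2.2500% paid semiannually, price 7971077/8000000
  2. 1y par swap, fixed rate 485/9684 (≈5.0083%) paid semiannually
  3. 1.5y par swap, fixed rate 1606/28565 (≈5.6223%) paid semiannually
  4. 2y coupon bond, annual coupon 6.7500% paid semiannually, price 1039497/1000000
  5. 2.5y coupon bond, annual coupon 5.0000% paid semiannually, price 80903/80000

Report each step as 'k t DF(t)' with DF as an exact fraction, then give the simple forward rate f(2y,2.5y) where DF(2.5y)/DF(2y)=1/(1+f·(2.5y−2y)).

1 1/2 9853/10000
2 1 1903/2000
3 3/2 9197/10000
4 2 9123/10000
5 5/2 8947/10000
f(2y,2.5y) = ((9123/10000)/(8947/10000) − 1)/(1/2) = 352/8947 ≈ 3.9343%

step 1 [0.5y] bond c/2=9/800: DF=(7971077/8000000 − 9/800·(0))/(1+9/800) = 9853/10000 ≈ 0.985300
step 2 [1y] swap r/2=485/19368: DF=(1 − 485/19368·(0.985300))/(1+485/19368) = 1903/2000 ≈ 0.951500
step 3 [1.5y] swap r/2=803/28565: DF=(1 − 803/28565·(0.985300+0.951500))/(1+803/28565) = 9197/10000 ≈ 0.919700
step 4 [2y] bond c/2=27/800: DF=(1039497/1000000 − 27/800·(0.985300+0.951500+0.919700))/(1+27/800) = 9123/10000 ≈ 0.912300
step 5 [2.5y] bond c/2=1/40: DF=(80903/80000 − 1/40·(0.985300+0.951500+0.919700+0.912300))/(1+1/40) = 8947/10000 ≈ 0.894700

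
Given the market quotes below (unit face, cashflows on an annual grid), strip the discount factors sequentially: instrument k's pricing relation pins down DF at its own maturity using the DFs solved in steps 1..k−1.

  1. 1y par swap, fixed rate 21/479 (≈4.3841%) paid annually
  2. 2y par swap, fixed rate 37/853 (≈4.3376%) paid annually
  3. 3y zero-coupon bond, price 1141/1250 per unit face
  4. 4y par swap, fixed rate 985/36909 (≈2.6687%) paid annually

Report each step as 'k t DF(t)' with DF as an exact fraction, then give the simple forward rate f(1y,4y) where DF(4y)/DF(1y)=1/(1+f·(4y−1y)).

step 1 [1y] swap r/1=21/479: DF=(1 − 21/479·(0))/(1+21/479) = 479/500 ≈ 0.958000
step 2 [2y] swap r/1=37/853: DF=(1 − 37/853·(0.958000))/(1+37/853) = 4593/5000 ≈ 0.918600
step 3 [3y] zero: DF = P = 1141/1250 ≈ 0.912800
step 4 [4y] swap r/1=985/36909: DF=(1 − 985/36909·(0.958000+0.918600+0.912800))/(1+985/36909) = 1803/2000 ≈ 0.901500

1 1 479/500
2 2 4593/5000
3 3 1141/1250
4 4 1803/2000
f(1y,4y) = ((479/500)/(1803/2000) − 1)/(3) = 113/5409 ≈ 2.0891%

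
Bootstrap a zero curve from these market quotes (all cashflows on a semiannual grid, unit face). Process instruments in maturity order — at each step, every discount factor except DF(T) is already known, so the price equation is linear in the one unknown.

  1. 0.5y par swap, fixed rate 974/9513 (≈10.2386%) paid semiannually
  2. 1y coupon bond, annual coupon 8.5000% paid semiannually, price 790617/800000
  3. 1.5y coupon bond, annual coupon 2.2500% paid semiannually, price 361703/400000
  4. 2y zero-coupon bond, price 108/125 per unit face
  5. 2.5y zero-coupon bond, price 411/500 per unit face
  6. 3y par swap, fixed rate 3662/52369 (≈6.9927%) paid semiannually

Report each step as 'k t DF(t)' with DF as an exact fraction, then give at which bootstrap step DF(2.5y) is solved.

step 1 [0.5y] swap r/2=487/9513: DF=(1 − 487/9513·(0))/(1+487/9513) = 9513/10000 ≈ 0.951300
step 2 [1y] bond c/2=17/400: DF=(790617/800000 − 17/400·(0.951300))/(1+17/400) = 2273/2500 ≈ 0.909200
step 3 [1.5y] bond c/2=9/800: DF=(361703/400000 − 9/800·(0.951300+0.909200))/(1+9/800) = 1747/2000 ≈ 0.873500
step 4 [2y] zero: DF = P = 108/125 ≈ 0.864000
step 5 [2.5y] zero: DF = P = 411/500 ≈ 0.822000
step 6 [3y] swap r/2=1831/52369: DF=(1 − 1831/52369·(0.951300+0.909200+0.873500+0.864000+0.822000))/(1+1831/52369) = 8169/10000 ≈ 0.816900

1 1/2 9513/10000
2 1 2273/2500
3 3/2 1747/2000
4 2 108/125
5 5/2 411/500
6 3 8169/10000
DF(2.5y) is solved at step 5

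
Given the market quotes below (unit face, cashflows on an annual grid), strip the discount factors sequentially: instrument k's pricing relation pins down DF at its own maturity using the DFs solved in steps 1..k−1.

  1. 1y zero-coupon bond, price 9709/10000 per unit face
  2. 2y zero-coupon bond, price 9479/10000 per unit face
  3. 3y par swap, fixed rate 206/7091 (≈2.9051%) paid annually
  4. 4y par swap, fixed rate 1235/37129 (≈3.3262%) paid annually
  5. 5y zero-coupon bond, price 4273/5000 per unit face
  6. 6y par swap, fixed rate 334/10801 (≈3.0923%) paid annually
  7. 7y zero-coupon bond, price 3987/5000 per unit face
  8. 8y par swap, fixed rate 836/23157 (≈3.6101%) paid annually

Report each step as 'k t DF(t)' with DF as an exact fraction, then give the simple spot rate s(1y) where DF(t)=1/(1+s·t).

step 1 [1y] zero: DF = P = 9709/10000 ≈ 0.970900
step 2 [2y] zero: DF = P = 9479/10000 ≈ 0.947900
step 3 [3y] swap r/1=206/7091: DF=(1 − 206/7091·(0.970900+0.947900))/(1+206/7091) = 1147/1250 ≈ 0.917600
step 4 [4y] swap r/1=1235/37129: DF=(1 − 1235/37129·(0.970900+0.947900+0.917600))/(1+1235/37129) = 1753/2000 ≈ 0.876500
step 5 [5y] zero: DF = P = 4273/5000 ≈ 0.854600
step 6 [6y] swap r/1=334/10801: DF=(1 − 334/10801·(0.970900+0.947900+0.917600+0.876500+0.854600))/(1+334/10801) = 833/1000 ≈ 0.833000
step 7 [7y] zero: DF = P = 3987/5000 ≈ 0.797400
step 8 [8y] swap r/1=836/23157: DF=(1 − 836/23157·(0.970900+0.947900+0.917600+0.876500+0.854600+0.833000+0.797400))/(1+836/23157) = 1873/2500 ≈ 0.749200

1 1 9709/10000
2 2 9479/10000
3 3 1147/1250
4 4 1753/2000
5 5 4273/5000
6 6 833/1000
7 7 3987/5000
8 8 1873/2500
s(1y) = (1/(9709/10000) − 1)/(1) = 291/9709 ≈ 2.9972%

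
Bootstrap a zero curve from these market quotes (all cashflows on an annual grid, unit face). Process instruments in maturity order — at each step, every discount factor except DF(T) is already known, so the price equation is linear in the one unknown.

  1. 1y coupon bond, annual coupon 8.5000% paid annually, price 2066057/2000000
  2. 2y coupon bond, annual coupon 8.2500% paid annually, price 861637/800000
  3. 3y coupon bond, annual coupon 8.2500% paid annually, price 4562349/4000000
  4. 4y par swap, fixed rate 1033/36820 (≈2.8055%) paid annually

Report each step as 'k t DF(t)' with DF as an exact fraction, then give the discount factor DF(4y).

1 1 9521/10000
2 2 1153/1250
3 3 2277/2500
4 4 8967/10000
DF(4y) = 8967/10000 ≈ 0.896700

step 1 [1y] bond c/1=17/200: DF=(2066057/2000000 − 17/200·(0))/(1+17/200) = 9521/10000 ≈ 0.952100
step 2 [2y] bond c/1=33/400: DF=(861637/800000 − 33/400·(0.952100))/(1+33/400) = 1153/1250 ≈ 0.922400
step 3 [3y] bond c/1=33/400: DF=(4562349/4000000 − 33/400·(0.952100+0.922400))/(1+33/400) = 2277/2500 ≈ 0.910800
step 4 [4y] swap r/1=1033/36820: DF=(1 − 1033/36820·(0.952100+0.922400+0.910800))/(1+1033/36820) = 8967/10000 ≈ 0.896700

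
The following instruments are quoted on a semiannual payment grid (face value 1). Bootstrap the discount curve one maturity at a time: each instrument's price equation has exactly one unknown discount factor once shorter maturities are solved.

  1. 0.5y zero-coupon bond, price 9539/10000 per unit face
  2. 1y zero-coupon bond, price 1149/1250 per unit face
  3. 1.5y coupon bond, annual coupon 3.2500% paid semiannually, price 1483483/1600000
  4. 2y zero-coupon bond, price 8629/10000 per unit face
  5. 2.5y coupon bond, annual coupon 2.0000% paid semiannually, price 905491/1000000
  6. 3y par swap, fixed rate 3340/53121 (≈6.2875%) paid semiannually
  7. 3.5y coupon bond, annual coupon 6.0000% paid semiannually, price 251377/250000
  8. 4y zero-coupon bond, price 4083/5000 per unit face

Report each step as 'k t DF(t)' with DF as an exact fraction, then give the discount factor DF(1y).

1 1/2 9539/10000
2 1 1149/1250
3 3/2 1103/1250
4 2 8629/10000
5 5/2 8607/10000
6 3 833/1000
7 7/2 1643/2000
8 4 4083/5000
DF(1y) = 1149/1250 ≈ 0.919200

step 1 [0.5y] zero: DF = P = 9539/10000 ≈ 0.953900
step 2 [1y] zero: DF = P = 1149/1250 ≈ 0.919200
step 3 [1.5y] bond c/2=13/800: DF=(1483483/1600000 − 13/800·(0.953900+0.919200))/(1+13/800) = 1103/1250 ≈ 0.882400
step 4 [2y] zero: DF = P = 8629/10000 ≈ 0.862900
step 5 [2.5y] bond c/2=1/100: DF=(905491/1000000 − 1/100·(0.953900+0.919200+0.882400+0.862900))/(1+1/100) = 8607/10000 ≈ 0.860700
step 6 [3y] swap r/2=1670/53121: DF=(1 − 1670/53121·(0.953900+0.919200+0.882400+0.862900+0.860700))/(1+1670/53121) = 833/1000 ≈ 0.833000
step 7 [3.5y] bond c/2=3/100: DF=(251377/250000 − 3/100·(0.953900+0.919200+0.882400+0.862900+0.860700+0.833000))/(1+3/100) = 1643/2000 ≈ 0.821500
step 8 [4y] zero: DF = P = 4083/5000 ≈ 0.816600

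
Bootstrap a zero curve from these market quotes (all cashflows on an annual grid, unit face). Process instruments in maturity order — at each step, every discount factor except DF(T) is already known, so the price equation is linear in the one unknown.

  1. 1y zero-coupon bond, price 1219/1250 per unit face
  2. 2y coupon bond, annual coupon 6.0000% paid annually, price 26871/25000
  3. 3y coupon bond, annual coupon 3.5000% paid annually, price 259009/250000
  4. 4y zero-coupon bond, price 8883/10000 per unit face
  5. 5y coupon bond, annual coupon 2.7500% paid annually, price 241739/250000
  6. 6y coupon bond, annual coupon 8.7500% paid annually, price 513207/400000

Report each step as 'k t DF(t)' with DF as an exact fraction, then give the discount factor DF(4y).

step 1 [1y] zero: DF = P = 1219/1250 ≈ 0.975200
step 2 [2y] bond c/1=3/50: DF=(26871/25000 − 3/50·(0.975200))/(1+3/50) = 2397/2500 ≈ 0.958800
step 3 [3y] bond c/1=7/200: DF=(259009/250000 − 7/200·(0.975200+0.958800))/(1+7/200) = 2339/2500 ≈ 0.935600
step 4 [4y] zero: DF = P = 8883/10000 ≈ 0.888300
step 5 [5y] bond c/1=11/400: DF=(241739/250000 − 11/400·(0.975200+0.958800+0.935600+0.888300))/(1+11/400) = 1681/2000 ≈ 0.840500
step 6 [6y] bond c/1=7/80: DF=(513207/400000 − 7/80·(0.975200+0.958800+0.935600+0.888300+0.840500))/(1+7/80) = 4049/5000 ≈ 0.809800

1 1 1219/1250
2 2 2397/2500
3 3 2339/2500
4 4 8883/10000
5 5 1681/2000
6 6 4049/5000
DF(4y) = 8883/10000 ≈ 0.888300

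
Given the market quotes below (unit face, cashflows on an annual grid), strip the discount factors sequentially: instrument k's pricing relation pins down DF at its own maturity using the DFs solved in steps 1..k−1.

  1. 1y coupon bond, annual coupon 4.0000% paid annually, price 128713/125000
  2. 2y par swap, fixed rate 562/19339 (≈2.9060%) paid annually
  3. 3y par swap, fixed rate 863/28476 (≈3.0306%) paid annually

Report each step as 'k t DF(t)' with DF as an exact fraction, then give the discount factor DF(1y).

step 1 [1y] bond c/1=1/25: DF=(128713/125000 − 1/25·(0))/(1+1/25) = 9901/10000 ≈ 0.990100
step 2 [2y] swap r/1=562/19339: DF=(1 − 562/19339·(0.990100))/(1+562/19339) = 4719/5000 ≈ 0.943800
step 3 [3y] swap r/1=863/28476: DF=(1 − 863/28476·(0.990100+0.943800))/(1+863/28476) = 9137/10000 ≈ 0.913700

1 1 9901/10000
2 2 4719/5000
3 3 9137/10000
DF(1y) = 9901/10000 ≈ 0.990100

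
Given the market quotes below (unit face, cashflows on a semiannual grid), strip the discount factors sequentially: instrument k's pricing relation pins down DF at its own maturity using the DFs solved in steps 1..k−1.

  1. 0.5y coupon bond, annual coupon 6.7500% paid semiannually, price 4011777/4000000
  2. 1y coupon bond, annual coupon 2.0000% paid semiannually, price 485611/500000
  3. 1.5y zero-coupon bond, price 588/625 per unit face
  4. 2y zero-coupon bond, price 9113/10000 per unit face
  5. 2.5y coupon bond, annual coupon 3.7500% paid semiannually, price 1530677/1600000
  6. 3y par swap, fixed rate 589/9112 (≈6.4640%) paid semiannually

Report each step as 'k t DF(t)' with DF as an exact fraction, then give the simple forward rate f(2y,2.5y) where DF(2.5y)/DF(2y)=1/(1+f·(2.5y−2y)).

step 1 [0.5y] bond c/2=27/800: DF=(4011777/4000000 − 27/800·(0))/(1+27/800) = 4851/5000 ≈ 0.970200
step 2 [1y] bond c/2=1/100: DF=(485611/500000 − 1/100·(0.970200))/(1+1/100) = 119/125 ≈ 0.952000
step 3 [1.5y] zero: DF = P = 588/625 ≈ 0.940800
step 4 [2y] zero: DF = P = 9113/10000 ≈ 0.911300
step 5 [2.5y] bond c/2=3/160: DF=(1530677/1600000 − 3/160·(0.970200+0.952000+0.940800+0.911300))/(1+3/160) = 1087/1250 ≈ 0.869600
step 6 [3y] swap r/2=589/18224: DF=(1 − 589/18224·(0.970200+0.952000+0.940800+0.911300+0.869600))/(1+589/18224) = 8233/10000 ≈ 0.823300

1 1/2 4851/5000
2 1 119/125
3 3/2 588/625
4 2 9113/10000
5 5/2 1087/1250
6 3 8233/10000
f(2y,2.5y) = ((9113/10000)/(1087/1250) − 1)/(1/2) = 417/4348 ≈ 9.5906%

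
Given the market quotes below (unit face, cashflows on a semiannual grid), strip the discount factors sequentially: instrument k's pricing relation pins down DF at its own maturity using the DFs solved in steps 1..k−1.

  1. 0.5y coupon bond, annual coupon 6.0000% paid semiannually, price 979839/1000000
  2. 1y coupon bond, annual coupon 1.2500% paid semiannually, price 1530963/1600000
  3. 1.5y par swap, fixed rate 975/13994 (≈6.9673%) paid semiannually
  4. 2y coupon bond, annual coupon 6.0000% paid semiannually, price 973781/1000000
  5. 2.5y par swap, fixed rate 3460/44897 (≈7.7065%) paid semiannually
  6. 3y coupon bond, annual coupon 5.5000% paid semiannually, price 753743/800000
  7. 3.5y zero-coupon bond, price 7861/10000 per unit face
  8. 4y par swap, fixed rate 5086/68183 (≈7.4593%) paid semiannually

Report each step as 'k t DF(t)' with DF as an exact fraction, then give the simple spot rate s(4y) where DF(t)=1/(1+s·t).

step 1 [0.5y] bond c/2=3/100: DF=(979839/1000000 − 3/100·(0))/(1+3/100) = 9513/10000 ≈ 0.951300
step 2 [1y] bond c/2=1/160: DF=(1530963/1600000 − 1/160·(0.951300))/(1+1/160) = 189/200 ≈ 0.945000
step 3 [1.5y] swap r/2=975/27988: DF=(1 − 975/27988·(0.951300+0.945000))/(1+975/27988) = 361/400 ≈ 0.902500
step 4 [2y] bond c/2=3/100: DF=(973781/1000000 − 3/100·(0.951300+0.945000+0.902500))/(1+3/100) = 8639/10000 ≈ 0.863900
step 5 [2.5y] swap r/2=1730/44897: DF=(1 − 1730/44897·(0.951300+0.945000+0.902500+0.863900))/(1+1730/44897) = 827/1000 ≈ 0.827000
step 6 [3y] bond c/2=11/400: DF=(753743/800000 − 11/400·(0.951300+0.945000+0.902500+0.863900+0.827000))/(1+11/400) = 498/625 ≈ 0.796800
step 7 [3.5y] zero: DF = P = 7861/10000 ≈ 0.786100
step 8 [4y] swap r/2=2543/68183: DF=(1 − 2543/68183·(0.951300+0.945000+0.902500+0.863900+0.827000+0.796800+0.786100))/(1+2543/68183) = 7457/10000 ≈ 0.745700

1 1/2 9513/10000
2 1 189/200
3 3/2 361/400
4 2 8639/10000
5 5/2 827/1000
6 3 498/625
7 7/2 7861/10000
8 4 7457/10000
s(4y) = (1/(7457/10000) − 1)/(4) = 2543/29828 ≈ 8.5255%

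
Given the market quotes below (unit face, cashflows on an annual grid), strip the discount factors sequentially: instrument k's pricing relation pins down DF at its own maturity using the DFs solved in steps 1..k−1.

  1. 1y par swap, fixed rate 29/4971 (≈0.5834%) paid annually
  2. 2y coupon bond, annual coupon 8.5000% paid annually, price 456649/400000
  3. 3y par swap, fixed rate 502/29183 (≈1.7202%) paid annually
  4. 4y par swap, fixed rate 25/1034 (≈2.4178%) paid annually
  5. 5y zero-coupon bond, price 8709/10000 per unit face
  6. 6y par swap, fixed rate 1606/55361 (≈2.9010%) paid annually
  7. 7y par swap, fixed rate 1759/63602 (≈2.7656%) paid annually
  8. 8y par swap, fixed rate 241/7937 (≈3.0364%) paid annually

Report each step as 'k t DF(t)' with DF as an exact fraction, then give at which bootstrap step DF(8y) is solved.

step 1 [1y] swap r/1=29/4971: DF=(1 − 29/4971·(0))/(1+29/4971) = 4971/5000 ≈ 0.994200
step 2 [2y] bond c/1=17/200: DF=(456649/400000 − 17/200·(0.994200))/(1+17/200) = 9743/10000 ≈ 0.974300
step 3 [3y] swap r/1=502/29183: DF=(1 − 502/29183·(0.994200+0.974300))/(1+502/29183) = 4749/5000 ≈ 0.949800
step 4 [4y] swap r/1=25/1034: DF=(1 − 25/1034·(0.994200+0.974300+0.949800))/(1+25/1034) = 363/400 ≈ 0.907500
step 5 [5y] zero: DF = P = 8709/10000 ≈ 0.870900
step 6 [6y] swap r/1=1606/55361: DF=(1 − 1606/55361·(0.994200+0.974300+0.949800+0.907500+0.870900))/(1+1606/55361) = 4197/5000 ≈ 0.839400
step 7 [7y] swap r/1=1759/63602: DF=(1 − 1759/63602·(0.994200+0.974300+0.949800+0.907500+0.870900+0.839400))/(1+1759/63602) = 8241/10000 ≈ 0.824100
step 8 [8y] swap r/1=241/7937: DF=(1 − 241/7937·(0.994200+0.974300+0.949800+0.907500+0.870900+0.839400+0.824100))/(1+241/7937) = 7831/10000 ≈ 0.783100

1 1 4971/5000
2 2 9743/10000
3 3 4749/5000
4 4 363/400
5 5 8709/10000
6 6 4197/5000
7 7 8241/10000
8 8 7831/10000
DF(8y) is solved at step 8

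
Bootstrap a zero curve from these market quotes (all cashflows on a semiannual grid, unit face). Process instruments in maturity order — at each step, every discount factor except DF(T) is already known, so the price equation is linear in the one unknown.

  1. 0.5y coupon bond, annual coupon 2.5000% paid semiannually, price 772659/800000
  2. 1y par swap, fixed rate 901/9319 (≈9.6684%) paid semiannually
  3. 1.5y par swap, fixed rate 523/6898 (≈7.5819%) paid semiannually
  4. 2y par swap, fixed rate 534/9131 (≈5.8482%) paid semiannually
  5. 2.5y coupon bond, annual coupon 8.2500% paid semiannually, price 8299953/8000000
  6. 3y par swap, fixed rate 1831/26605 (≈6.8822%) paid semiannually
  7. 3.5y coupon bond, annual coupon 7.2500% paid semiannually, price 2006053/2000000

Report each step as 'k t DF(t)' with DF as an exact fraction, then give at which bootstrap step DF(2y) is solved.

1 1/2 9539/10000
2 1 9099/10000
3 3/2 4477/5000
4 2 2233/2500
5 5/2 8517/10000
6 3 8169/10000
7 7/2 3909/5000
DF(2y) is solved at step 4

step 1 [0.5y] bond c/2=1/80: DF=(772659/800000 − 1/80·(0))/(1+1/80) = 9539/10000 ≈ 0.953900
step 2 [1y] swap r/2=901/18638: DF=(1 − 901/18638·(0.953900))/(1+901/18638) = 9099/10000 ≈ 0.909900
step 3 [1.5y] swap r/2=523/13796: DF=(1 − 523/13796·(0.953900+0.909900))/(1+523/13796) = 4477/5000 ≈ 0.895400
step 4 [2y] swap r/2=267/9131: DF=(1 − 267/9131·(0.953900+0.909900+0.895400))/(1+267/9131) = 2233/2500 ≈ 0.893200
step 5 [2.5y] bond c/2=33/800: DF=(8299953/8000000 − 33/800·(0.953900+0.909900+0.895400+0.893200))/(1+33/800) = 8517/10000 ≈ 0.851700
step 6 [3y] swap r/2=1831/53210: DF=(1 − 1831/53210·(0.953900+0.909900+0.895400+0.893200+0.851700))/(1+1831/53210) = 8169/10000 ≈ 0.816900
step 7 [3.5y] bond c/2=29/800: DF=(2006053/2000000 − 29/800·(0.953900+0.909900+0.895400+0.893200+0.851700+0.816900))/(1+29/800) = 3909/5000 ≈ 0.781800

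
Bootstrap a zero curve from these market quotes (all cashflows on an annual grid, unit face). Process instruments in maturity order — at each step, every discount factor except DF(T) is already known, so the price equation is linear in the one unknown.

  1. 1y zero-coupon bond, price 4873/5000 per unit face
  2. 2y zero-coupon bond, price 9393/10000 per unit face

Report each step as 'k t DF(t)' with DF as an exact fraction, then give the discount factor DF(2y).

1 1 4873/5000
2 2 9393/10000
DF(2y) = 9393/10000 ≈ 0.939300

step 1 [1y] zero: DF = P = 4873/5000 ≈ 0.974600
step 2 [2y] zero: DF = P = 9393/10000 ≈ 0.939300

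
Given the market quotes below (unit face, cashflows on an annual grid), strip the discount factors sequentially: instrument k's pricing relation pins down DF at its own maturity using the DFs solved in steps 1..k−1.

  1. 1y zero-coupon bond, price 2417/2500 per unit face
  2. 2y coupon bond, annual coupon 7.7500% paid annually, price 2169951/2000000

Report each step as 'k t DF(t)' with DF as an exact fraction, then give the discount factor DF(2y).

step 1 [1y] zero: DF = P = 2417/2500 ≈ 0.966800
step 2 [2y] bond c/1=31/400: DF=(2169951/2000000 − 31/400·(0.966800))/(1+31/400) = 4687/5000 ≈ 0.937400

1 1 2417/2500
2 2 4687/5000
DF(2y) = 4687/5000 ≈ 0.937400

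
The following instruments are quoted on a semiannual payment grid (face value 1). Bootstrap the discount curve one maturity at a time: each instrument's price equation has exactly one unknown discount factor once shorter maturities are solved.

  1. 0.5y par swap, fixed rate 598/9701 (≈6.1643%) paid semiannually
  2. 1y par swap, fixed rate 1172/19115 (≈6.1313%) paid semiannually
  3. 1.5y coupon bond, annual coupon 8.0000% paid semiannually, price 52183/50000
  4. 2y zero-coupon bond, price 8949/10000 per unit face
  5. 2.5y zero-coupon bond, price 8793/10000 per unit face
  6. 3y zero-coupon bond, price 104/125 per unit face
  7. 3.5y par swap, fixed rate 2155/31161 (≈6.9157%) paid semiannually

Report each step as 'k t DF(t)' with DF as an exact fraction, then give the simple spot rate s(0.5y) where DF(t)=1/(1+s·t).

1 1/2 9701/10000
2 1 4707/5000
3 3/2 93/100
4 2 8949/10000
5 5/2 8793/10000
6 3 104/125
7 7/2 1569/2000
s(0.5y) = (1/(9701/10000) − 1)/(1/2) = 598/9701 ≈ 6.1643%

step 1 [0.5y] swap r/2=299/9701: DF=(1 − 299/9701·(0))/(1+299/9701) = 9701/10000 ≈ 0.970100
step 2 [1y] swap r/2=586/19115: DF=(1 − 586/19115·(0.970100))/(1+586/19115) = 4707/5000 ≈ 0.941400
step 3 [1.5y] bond c/2=1/25: DF=(52183/50000 − 1/25·(0.970100+0.941400))/(1+1/25) = 93/100 ≈ 0.930000
step 4 [2y] zero: DF = P = 8949/10000 ≈ 0.894900
step 5 [2.5y] zero: DF = P = 8793/10000 ≈ 0.879300
step 6 [3y] zero: DF = P = 104/125 ≈ 0.832000
step 7 [3.5y] swap r/2=2155/62322: DF=(1 − 2155/62322·(0.970100+0.941400+0.930000+0.894900+0.879300+0.832000))/(1+2155/62322) = 1569/2000 ≈ 0.784500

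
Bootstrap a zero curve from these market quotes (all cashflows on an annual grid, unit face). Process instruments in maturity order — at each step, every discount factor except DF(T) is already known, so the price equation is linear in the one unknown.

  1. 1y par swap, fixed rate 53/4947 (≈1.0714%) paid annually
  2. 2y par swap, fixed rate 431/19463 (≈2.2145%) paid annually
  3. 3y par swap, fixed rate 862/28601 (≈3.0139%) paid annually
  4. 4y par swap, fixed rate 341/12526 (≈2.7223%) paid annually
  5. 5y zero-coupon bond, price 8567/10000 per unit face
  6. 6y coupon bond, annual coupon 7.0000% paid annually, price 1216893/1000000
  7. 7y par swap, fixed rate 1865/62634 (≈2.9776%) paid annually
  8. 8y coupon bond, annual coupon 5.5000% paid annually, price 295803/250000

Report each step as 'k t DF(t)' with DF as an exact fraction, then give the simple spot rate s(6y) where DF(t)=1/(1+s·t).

step 1 [1y] swap r/1=53/4947: DF=(1 − 53/4947·(0))/(1+53/4947) = 4947/5000 ≈ 0.989400
step 2 [2y] swap r/1=431/19463: DF=(1 − 431/19463·(0.989400))/(1+431/19463) = 9569/10000 ≈ 0.956900
step 3 [3y] swap r/1=862/28601: DF=(1 − 862/28601·(0.989400+0.956900))/(1+862/28601) = 4569/5000 ≈ 0.913800
step 4 [4y] swap r/1=341/12526: DF=(1 − 341/12526·(0.989400+0.956900+0.913800))/(1+341/12526) = 8977/10000 ≈ 0.897700
step 5 [5y] zero: DF = P = 8567/10000 ≈ 0.856700
step 6 [6y] bond c/1=7/100: DF=(1216893/1000000 − 7/100·(0.989400+0.956900+0.913800+0.897700+0.856700))/(1+7/100) = 4177/5000 ≈ 0.835400
step 7 [7y] swap r/1=1865/62634: DF=(1 − 1865/62634·(0.989400+0.956900+0.913800+0.897700+0.856700+0.835400))/(1+1865/62634) = 1627/2000 ≈ 0.813500
step 8 [8y] bond c/1=11/200: DF=(295803/250000 − 11/200·(0.989400+0.956900+0.913800+0.897700+0.856700+0.835400+0.813500))/(1+11/200) = 159/200 ≈ 0.795000

1 1 4947/5000
2 2 9569/10000
3 3 4569/5000
4 4 8977/10000
5 5 8567/10000
6 6 4177/5000
7 7 1627/2000
8 8 159/200
s(6y) = (1/(4177/5000) − 1)/(6) = 823/25062 ≈ 3.2839%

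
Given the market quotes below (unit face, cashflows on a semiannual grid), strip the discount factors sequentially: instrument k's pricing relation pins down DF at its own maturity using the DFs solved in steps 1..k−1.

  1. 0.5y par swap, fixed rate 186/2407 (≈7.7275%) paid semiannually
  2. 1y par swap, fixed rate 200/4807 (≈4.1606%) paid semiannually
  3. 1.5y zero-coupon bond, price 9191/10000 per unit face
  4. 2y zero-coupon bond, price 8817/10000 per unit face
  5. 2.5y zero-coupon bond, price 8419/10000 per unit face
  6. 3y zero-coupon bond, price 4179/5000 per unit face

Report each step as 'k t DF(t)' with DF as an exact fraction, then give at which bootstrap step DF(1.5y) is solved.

step 1 [0.5y] swap r/2=93/2407: DF=(1 − 93/2407·(0))/(1+93/2407) = 2407/2500 ≈ 0.962800
step 2 [1y] swap r/2=100/4807: DF=(1 − 100/4807·(0.962800))/(1+100/4807) = 24/25 ≈ 0.960000
step 3 [1.5y] zero: DF = P = 9191/10000 ≈ 0.919100
step 4 [2y] zero: DF = P = 8817/10000 ≈ 0.881700
step 5 [2.5y] zero: DF = P = 8419/10000 ≈ 0.841900
step 6 [3y] zero: DF = P = 4179/5000 ≈ 0.835800

1 1/2 2407/2500
2 1 24/25
3 3/2 9191/10000
4 2 8817/10000
5 5/2 8419/10000
6 3 4179/5000
DF(1.5y) is solved at step 3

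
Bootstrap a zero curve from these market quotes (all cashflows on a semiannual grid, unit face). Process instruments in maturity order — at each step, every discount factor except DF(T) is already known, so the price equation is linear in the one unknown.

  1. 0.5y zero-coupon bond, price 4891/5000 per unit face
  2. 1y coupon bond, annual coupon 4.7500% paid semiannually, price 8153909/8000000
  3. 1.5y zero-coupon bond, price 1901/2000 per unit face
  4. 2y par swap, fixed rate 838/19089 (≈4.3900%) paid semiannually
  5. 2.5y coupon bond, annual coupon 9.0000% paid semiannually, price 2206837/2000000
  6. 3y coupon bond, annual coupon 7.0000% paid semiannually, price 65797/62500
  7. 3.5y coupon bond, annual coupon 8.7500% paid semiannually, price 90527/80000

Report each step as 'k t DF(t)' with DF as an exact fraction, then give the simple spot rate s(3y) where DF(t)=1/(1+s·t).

1 1/2 4891/5000
2 1 9729/10000
3 3/2 1901/2000
4 2 4581/5000
5 5/2 1783/2000
6 3 8579/10000
7 7/2 2127/2500
s(3y) = (1/(8579/10000) − 1)/(3) = 1421/25737 ≈ 5.5212%

step 1 [0.5y] zero: DF = P = 4891/5000 ≈ 0.978200
step 2 [1y] bond c/2=19/800: DF=(8153909/8000000 − 19/800·(0.978200))/(1+19/800) = 9729/10000 ≈ 0.972900
step 3 [1.5y] zero: DF = P = 1901/2000 ≈ 0.950500
step 4 [2y] swap r/2=419/19089: DF=(1 − 419/19089·(0.978200+0.972900+0.950500))/(1+419/19089) = 4581/5000 ≈ 0.916200
step 5 [2.5y] bond c/2=9/200: DF=(2206837/2000000 − 9/200·(0.978200+0.972900+0.950500+0.916200))/(1+9/200) = 1783/2000 ≈ 0.891500
step 6 [3y] bond c/2=7/200: DF=(65797/62500 − 7/200·(0.978200+0.972900+0.950500+0.916200+0.891500))/(1+7/200) = 8579/10000 ≈ 0.857900
step 7 [3.5y] bond c/2=7/160: DF=(90527/80000 − 7/160·(0.978200+0.972900+0.950500+0.916200+0.891500+0.857900))/(1+7/160) = 2127/2500 ≈ 0.850800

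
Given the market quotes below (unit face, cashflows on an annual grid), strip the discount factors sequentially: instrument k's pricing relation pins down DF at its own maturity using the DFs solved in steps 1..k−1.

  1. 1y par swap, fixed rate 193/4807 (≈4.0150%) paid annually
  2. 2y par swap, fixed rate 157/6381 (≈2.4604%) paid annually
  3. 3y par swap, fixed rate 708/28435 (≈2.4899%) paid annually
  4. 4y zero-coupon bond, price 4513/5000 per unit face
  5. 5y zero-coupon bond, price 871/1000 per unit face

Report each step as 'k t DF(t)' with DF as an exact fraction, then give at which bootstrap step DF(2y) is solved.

step 1 [1y] swap r/1=193/4807: DF=(1 − 193/4807·(0))/(1+193/4807) = 4807/5000 ≈ 0.961400
step 2 [2y] swap r/1=157/6381: DF=(1 − 157/6381·(0.961400))/(1+157/6381) = 9529/10000 ≈ 0.952900
step 3 [3y] swap r/1=708/28435: DF=(1 − 708/28435·(0.961400+0.952900))/(1+708/28435) = 2323/2500 ≈ 0.929200
step 4 [4y] zero: DF = P = 4513/5000 ≈ 0.902600
step 5 [5y] zero: DF = P = 871/1000 ≈ 0.871000

1 1 4807/5000
2 2 9529/10000
3 3 2323/2500
4 4 4513/5000
5 5 871/1000
DF(2y) is solved at step 2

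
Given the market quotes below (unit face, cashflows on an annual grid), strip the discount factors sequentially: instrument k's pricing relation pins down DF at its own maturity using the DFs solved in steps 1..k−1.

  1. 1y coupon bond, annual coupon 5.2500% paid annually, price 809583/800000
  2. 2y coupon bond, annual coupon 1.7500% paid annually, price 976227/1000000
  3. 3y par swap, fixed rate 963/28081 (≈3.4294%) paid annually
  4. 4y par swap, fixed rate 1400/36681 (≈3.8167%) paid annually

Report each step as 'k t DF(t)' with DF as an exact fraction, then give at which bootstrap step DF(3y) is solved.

1 1 1923/2000
2 2 9429/10000
3 3 9037/10000
4 4 43/50
DF(3y) is solved at step 3

step 1 [1y] bond c/1=21/400: DF=(809583/800000 − 21/400·(0))/(1+21/400) = 1923/2000 ≈ 0.961500
step 2 [2y] bond c/1=7/400: DF=(976227/1000000 − 7/400·(0.961500))/(1+7/400) = 9429/10000 ≈ 0.942900
step 3 [3y] swap r/1=963/28081: DF=(1 − 963/28081·(0.961500+0.942900))/(1+963/28081) = 9037/10000 ≈ 0.903700
step 4 [4y] swap r/1=1400/36681: DF=(1 − 1400/36681·(0.961500+0.942900+0.903700))/(1+1400/36681) = 43/50 ≈ 0.860000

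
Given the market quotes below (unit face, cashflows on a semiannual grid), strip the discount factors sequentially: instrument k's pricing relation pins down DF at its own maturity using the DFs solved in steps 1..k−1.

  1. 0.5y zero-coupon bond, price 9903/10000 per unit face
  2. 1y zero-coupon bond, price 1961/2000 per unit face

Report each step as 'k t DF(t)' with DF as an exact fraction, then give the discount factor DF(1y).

step 1 [0.5y] zero: DF = P = 9903/10000 ≈ 0.990300
step 2 [1y] zero: DF = P = 1961/2000 ≈ 0.980500

1 1/2 9903/10000
2 1 1961/2000
DF(1y) = 1961/2000 ≈ 0.980500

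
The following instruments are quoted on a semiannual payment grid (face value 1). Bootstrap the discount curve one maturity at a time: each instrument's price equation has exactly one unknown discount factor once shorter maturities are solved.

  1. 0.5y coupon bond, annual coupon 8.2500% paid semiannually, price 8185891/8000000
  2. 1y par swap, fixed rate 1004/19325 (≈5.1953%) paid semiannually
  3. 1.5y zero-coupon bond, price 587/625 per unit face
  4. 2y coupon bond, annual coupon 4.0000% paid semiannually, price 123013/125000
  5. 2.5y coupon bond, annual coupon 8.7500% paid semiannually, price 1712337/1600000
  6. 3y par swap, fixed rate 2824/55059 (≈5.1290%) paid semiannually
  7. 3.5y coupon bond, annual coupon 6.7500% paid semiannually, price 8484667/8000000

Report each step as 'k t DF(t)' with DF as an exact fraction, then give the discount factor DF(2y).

1 1/2 9827/10000
2 1 4749/5000
3 3/2 587/625
4 2 1817/2000
5 5/2 8669/10000
6 3 2147/2500
7 7/2 4231/5000
DF(2y) = 1817/2000 ≈ 0.908500

step 1 [0.5y] bond c/2=33/800: DF=(8185891/8000000 − 33/800·(0))/(1+33/800) = 9827/10000 ≈ 0.982700
step 2 [1y] swap r/2=502/19325: DF=(1 − 502/19325·(0.982700))/(1+502/19325) = 4749/5000 ≈ 0.949800
step 3 [1.5y] zero: DF = P = 587/625 ≈ 0.939200
step 4 [2y] bond c/2=1/50: DF=(123013/125000 − 1/50·(0.982700+0.949800+0.939200))/(1+1/50) = 1817/2000 ≈ 0.908500
step 5 [2.5y] bond c/2=7/160: DF=(1712337/1600000 − 7/160·(0.982700+0.949800+0.939200+0.908500))/(1+7/160) = 8669/10000 ≈ 0.866900
step 6 [3y] swap r/2=1412/55059: DF=(1 − 1412/55059·(0.982700+0.949800+0.939200+0.908500+0.866900))/(1+1412/55059) = 2147/2500 ≈ 0.858800
step 7 [3.5y] bond c/2=27/800: DF=(8484667/8000000 − 27/800·(0.982700+0.949800+0.939200+0.908500+0.866900+0.858800))/(1+27/800) = 4231/5000 ≈ 0.846200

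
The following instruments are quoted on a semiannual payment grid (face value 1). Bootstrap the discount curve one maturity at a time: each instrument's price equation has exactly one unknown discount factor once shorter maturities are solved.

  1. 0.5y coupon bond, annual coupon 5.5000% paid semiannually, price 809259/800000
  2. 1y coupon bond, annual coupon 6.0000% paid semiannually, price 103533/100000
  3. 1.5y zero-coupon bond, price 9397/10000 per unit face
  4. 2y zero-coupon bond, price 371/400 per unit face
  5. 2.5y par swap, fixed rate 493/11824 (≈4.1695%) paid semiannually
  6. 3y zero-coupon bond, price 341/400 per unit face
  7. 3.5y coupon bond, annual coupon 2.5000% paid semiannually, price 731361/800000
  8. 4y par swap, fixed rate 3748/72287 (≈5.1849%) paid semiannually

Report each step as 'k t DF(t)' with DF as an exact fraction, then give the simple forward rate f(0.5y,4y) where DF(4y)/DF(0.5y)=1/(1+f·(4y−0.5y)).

1 1/2 1969/2000
2 1 1953/2000
3 3/2 9397/10000
4 2 371/400
5 5/2 4507/5000
6 3 341/400
7 7/2 417/500
8 4 4063/5000
f(0.5y,4y) = ((1969/2000)/(4063/5000) − 1)/(7/2) = 1719/28441 ≈ 6.0441%

step 1 [0.5y] bond c/2=11/400: DF=(809259/800000 − 11/400·(0))/(1+11/400) = 1969/2000 ≈ 0.984500
step 2 [1y] bond c/2=3/100: DF=(103533/100000 − 3/100·(0.984500))/(1+3/100) = 1953/2000 ≈ 0.976500
step 3 [1.5y] zero: DF = P = 9397/10000 ≈ 0.939700
step 4 [2y] zero: DF = P = 371/400 ≈ 0.927500
step 5 [2.5y] swap r/2=493/23648: DF=(1 − 493/23648·(0.984500+0.976500+0.939700+0.927500))/(1+493/23648) = 4507/5000 ≈ 0.901400
step 6 [3y] zero: DF = P = 341/400 ≈ 0.852500
step 7 [3.5y] bond c/2=1/80: DF=(731361/800000 − 1/80·(0.984500+0.976500+0.939700+0.927500+0.901400+0.852500))/(1+1/80) = 417/500 ≈ 0.834000
step 8 [4y] swap r/2=1874/72287: DF=(1 − 1874/72287·(0.984500+0.976500+0.939700+0.927500+0.901400+0.852500+0.834000))/(1+1874/72287) = 4063/5000 ≈ 0.812600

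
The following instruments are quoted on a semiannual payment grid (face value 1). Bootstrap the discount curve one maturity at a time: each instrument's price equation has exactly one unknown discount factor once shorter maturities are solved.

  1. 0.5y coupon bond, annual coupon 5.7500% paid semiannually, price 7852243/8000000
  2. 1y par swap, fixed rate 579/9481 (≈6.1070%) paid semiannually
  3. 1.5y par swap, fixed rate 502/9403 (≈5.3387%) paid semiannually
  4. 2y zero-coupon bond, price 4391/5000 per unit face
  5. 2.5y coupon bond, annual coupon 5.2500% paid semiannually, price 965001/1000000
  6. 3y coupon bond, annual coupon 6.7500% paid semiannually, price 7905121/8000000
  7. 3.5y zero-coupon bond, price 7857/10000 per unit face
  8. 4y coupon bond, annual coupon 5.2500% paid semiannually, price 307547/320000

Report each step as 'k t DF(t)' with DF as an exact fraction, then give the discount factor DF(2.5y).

1 1/2 9541/10000
2 1 9421/10000
3 3/2 9247/10000
4 2 4391/5000
5 5/2 8457/10000
6 3 323/400
7 7/2 7857/10000
8 4 1559/2000
DF(2.5y) = 8457/10000 ≈ 0.845700

step 1 [0.5y] bond c/2=23/800: DF=(7852243/8000000 − 23/800·(0))/(1+23/800) = 9541/10000 ≈ 0.954100
step 2 [1y] swap r/2=579/18962: DF=(1 − 579/18962·(0.954100))/(1+579/18962) = 9421/10000 ≈ 0.942100
step 3 [1.5y] swap r/2=251/9403: DF=(1 − 251/9403·(0.954100+0.942100))/(1+251/9403) = 9247/10000 ≈ 0.924700
step 4 [2y] zero: DF = P = 4391/5000 ≈ 0.878200
step 5 [2.5y] bond c/2=21/800: DF=(965001/1000000 − 21/800·(0.954100+0.942100+0.924700+0.878200))/(1+21/800) = 8457/10000 ≈ 0.845700
step 6 [3y] bond c/2=27/800: DF=(7905121/8000000 − 27/800·(0.954100+0.942100+0.924700+0.878200+0.845700))/(1+27/800) = 323/400 ≈ 0.807500
step 7 [3.5y] zero: DF = P = 7857/10000 ≈ 0.785700
step 8 [4y] bond c/2=21/800: DF=(307547/320000 − 21/800·(0.954100+0.942100+0.924700+0.878200+0.845700+0.807500+0.785700))/(1+21/800) = 1559/2000 ≈ 0.779500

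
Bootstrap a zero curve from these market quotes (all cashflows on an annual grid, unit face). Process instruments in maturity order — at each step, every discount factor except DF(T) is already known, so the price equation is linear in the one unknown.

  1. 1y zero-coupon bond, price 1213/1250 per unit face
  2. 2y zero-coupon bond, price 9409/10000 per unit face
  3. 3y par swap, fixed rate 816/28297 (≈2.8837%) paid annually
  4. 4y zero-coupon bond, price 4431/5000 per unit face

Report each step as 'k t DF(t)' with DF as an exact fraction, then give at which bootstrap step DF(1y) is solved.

1 1 1213/1250
2 2 9409/10000
3 3 574/625
4 4 4431/5000
DF(1y) is solved at step 1

step 1 [1y] zero: DF = P = 1213/1250 ≈ 0.970400
step 2 [2y] zero: DF = P = 9409/10000 ≈ 0.940900
step 3 [3y] swap r/1=816/28297: DF=(1 − 816/28297·(0.970400+0.940900))/(1+816/28297) = 574/625 ≈ 0.918400
step 4 [4y] zero: DF = P = 4431/5000 ≈ 0.886200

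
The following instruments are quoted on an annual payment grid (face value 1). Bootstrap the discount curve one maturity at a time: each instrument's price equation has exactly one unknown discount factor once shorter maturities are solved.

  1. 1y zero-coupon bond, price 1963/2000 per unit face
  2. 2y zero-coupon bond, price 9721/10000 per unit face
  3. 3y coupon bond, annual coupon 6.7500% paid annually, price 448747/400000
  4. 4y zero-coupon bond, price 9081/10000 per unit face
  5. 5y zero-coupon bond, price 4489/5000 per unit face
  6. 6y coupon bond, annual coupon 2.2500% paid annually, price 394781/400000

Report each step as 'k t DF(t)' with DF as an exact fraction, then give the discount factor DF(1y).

step 1 [1y] zero: DF = P = 1963/2000 ≈ 0.981500
step 2 [2y] zero: DF = P = 9721/10000 ≈ 0.972100
step 3 [3y] bond c/1=27/400: DF=(448747/400000 − 27/400·(0.981500+0.972100))/(1+27/400) = 4637/5000 ≈ 0.927400
step 4 [4y] zero: DF = P = 9081/10000 ≈ 0.908100
step 5 [5y] zero: DF = P = 4489/5000 ≈ 0.897800
step 6 [6y] bond c/1=9/400: DF=(394781/400000 − 9/400·(0.981500+0.972100+0.927400+0.908100+0.897800))/(1+9/400) = 8621/10000 ≈ 0.862100

1 1 1963/2000
2 2 9721/10000
3 3 4637/5000
4 4 9081/10000
5 5 4489/5000
6 6 8621/10000
DF(1y) = 1963/2000 ≈ 0.981500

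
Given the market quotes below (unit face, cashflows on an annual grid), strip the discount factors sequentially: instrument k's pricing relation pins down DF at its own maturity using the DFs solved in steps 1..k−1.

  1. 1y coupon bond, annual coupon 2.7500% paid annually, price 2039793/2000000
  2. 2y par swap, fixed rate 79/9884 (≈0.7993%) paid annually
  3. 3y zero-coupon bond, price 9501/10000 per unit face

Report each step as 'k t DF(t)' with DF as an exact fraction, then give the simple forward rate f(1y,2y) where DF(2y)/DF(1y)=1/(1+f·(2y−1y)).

step 1 [1y] bond c/1=11/400: DF=(2039793/2000000 − 11/400·(0))/(1+11/400) = 4963/5000 ≈ 0.992600
step 2 [2y] swap r/1=79/9884: DF=(1 − 79/9884·(0.992600))/(1+79/9884) = 4921/5000 ≈ 0.984200
step 3 [3y] zero: DF = P = 9501/10000 ≈ 0.950100

1 1 4963/5000
2 2 4921/5000
3 3 9501/10000
f(1y,2y) = ((4963/5000)/(4921/5000) − 1)/(1) = 6/703 ≈ 0.8535%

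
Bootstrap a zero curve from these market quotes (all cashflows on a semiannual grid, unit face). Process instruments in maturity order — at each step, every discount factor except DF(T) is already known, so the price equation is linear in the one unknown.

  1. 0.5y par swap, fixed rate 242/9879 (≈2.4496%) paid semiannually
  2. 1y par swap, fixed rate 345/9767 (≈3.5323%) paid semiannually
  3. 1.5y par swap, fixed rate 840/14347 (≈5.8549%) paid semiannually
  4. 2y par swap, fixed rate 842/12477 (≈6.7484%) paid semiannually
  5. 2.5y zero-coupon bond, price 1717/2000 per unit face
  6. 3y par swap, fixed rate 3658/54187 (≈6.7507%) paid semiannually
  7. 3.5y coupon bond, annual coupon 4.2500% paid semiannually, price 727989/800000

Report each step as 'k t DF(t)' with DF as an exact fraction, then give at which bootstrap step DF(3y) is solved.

1 1/2 9879/10000
2 1 1931/2000
3 3/2 229/250
4 2 8737/10000
5 5/2 1717/2000
6 3 8171/10000
7 7/2 7783/10000
DF(3y) is solved at step 6

step 1 [0.5y] swap r/2=121/9879: DF=(1 − 121/9879·(0))/(1+121/9879) = 9879/10000 ≈ 0.987900
step 2 [1y] swap r/2=345/19534: DF=(1 − 345/19534·(0.987900))/(1+345/19534) = 1931/2000 ≈ 0.965500
step 3 [1.5y] swap r/2=420/14347: DF=(1 − 420/14347·(0.987900+0.965500))/(1+420/14347) = 229/250 ≈ 0.916000
step 4 [2y] swap r/2=421/12477: DF=(1 − 421/12477·(0.987900+0.965500+0.916000))/(1+421/12477) = 8737/10000 ≈ 0.873700
step 5 [2.5y] zero: DF = P = 1717/2000 ≈ 0.858500
step 6 [3y] swap r/2=1829/54187: DF=(1 − 1829/54187·(0.987900+0.965500+0.916000+0.873700+0.858500))/(1+1829/54187) = 8171/10000 ≈ 0.817100
step 7 [3.5y] bond c/2=17/800: DF=(727989/800000 − 17/800·(0.987900+0.965500+0.916000+0.873700+0.858500+0.817100))/(1+17/800) = 7783/10000 ≈ 0.778300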